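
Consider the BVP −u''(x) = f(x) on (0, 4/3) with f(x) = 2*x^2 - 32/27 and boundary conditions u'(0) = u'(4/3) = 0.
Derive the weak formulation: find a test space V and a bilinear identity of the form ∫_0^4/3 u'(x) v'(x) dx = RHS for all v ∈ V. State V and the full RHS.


V = H^1(0, 4/3) (no boundary constraint on v; u is determined up to an additive constant); weak form: ∫_0^4/3 u'v' dx = ∫_0^4/3 (2*x^2 - 32/27) v dx for all v ∈ V.

Multiply both sides by a test function v and integrate from 0 to 4/3:
  ∫_0^4/3 −u''(x) v(x) dx = ∫_0^4/3 f(x) v(x) dx.
Integrate the LHS by parts once:
  ∫_0^4/3 −u'' v dx = −[u'(x) v(x)]_0^4/3 + ∫_0^4/3 u'(x) v'(x) dx.
Thus ∫_0^4/3 u'(x) v'(x) dx = ∫_0^4/3 f(x) v(x) dx + [u'(x) v(x)]_0^4/3.
Choose V so that boundary terms are either known or forced to vanish.
u has homogeneous Neumann: u'(0) = u'(4/3) = 0. So [u' v]_0^4/3 = 0·v(4/3) − 0·v(0) = 0 for any v; take V = H^1(0, 4/3).
Weak formulation: find u (satisfying any essential BC) such that ∫_0^4/3 u'(x) v'(x) dx = ∫_0^4/3 f v dx for all v ∈ V (homogeneous Neumann, so boundary terms vanish).
Substituting f(x) = 2*x^2 - 32/27, the right-hand side is ∫_0^4/3 (2*x^2 - 32/27) v dx.
Compatibility check (pure Neumann): taking v ≡ 1 ∈ V gives 0 = ∫_0^4/3 f dx + (0) − (0), i.e. ∫_0^4/3 f dx must equal u'(0) − u'(4/3) = 0. Indeed ∫_0^4/3 (2*x^2 - 32/27) dx = 0, so the data are compatible. The solution is then unique only up to an additive constant (fix it e.g. by requiring ∫_0^4/3 u dx = 0).


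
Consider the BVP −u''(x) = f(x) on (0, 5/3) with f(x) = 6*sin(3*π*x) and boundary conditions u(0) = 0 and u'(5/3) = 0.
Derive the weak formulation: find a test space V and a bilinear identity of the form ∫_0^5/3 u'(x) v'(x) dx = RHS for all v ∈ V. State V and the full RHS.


V = {v ∈ H^1(0, 5/3) : v(0) = 0} (test functions vanish at x = 0 where u is specified); weak form: ∫_0^5/3 u'v' dx = ∫_0^5/3 (6*sin(3*π*x)) v dx for all v ∈ V.

Multiply both sides by a test function v and integrate from 0 to 5/3:
  ∫_0^5/3 −u''(x) v(x) dx = ∫_0^5/3 f(x) v(x) dx.
Integrate the LHS by parts once:
  ∫_0^5/3 −u'' v dx = −[u'(x) v(x)]_0^5/3 + ∫_0^5/3 u'(x) v'(x) dx.
Thus ∫_0^5/3 u'(x) v'(x) dx = ∫_0^5/3 f(x) v(x) dx + [u'(x) v(x)]_0^5/3.
Choose V so that boundary terms are either known or forced to vanish.
Mixed BC: u(0) = 0 (Dirichlet) and u'(5/3) = 0 (Neumann). Define V = {v ∈ H^1(0, 5/3) : v(0) = 0}. Then [u' v]_0^5/3 = u'(5/3)·v(5/3) − u'(0)·0 = 0.
Weak formulation: find u (satisfying any essential BC) such that ∫_0^5/3 u'(x) v'(x) dx = ∫_0^5/3 f v dx for all v ∈ V (Dirichlet at 0 absorbed into V; the Neumann datum at x = 5/3 is zero, so no boundary term remains).
Substituting f(x) = 6*sin(3*π*x), the right-hand side is ∫_0^5/3 (6*sin(3*π*x)) v dx.


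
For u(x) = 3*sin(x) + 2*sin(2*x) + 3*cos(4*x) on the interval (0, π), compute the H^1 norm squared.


||u||_{H^1(0,π)}^2 = -204/5 + 191*π/2

u'(x) = -12*sin(4*x) + 3*cos(x) + 4*cos(2*x).
Expand u² and (u')² and integrate term by term on (0, π), using: for integers n ≥ 1, ∫_0^π sin²(nx) dx = ∫_0^π cos²(nx) dx = π/2; for n ≠ n', ∫_0^π sin(nx)sin(n'x) dx = ∫_0^π cos(nx)cos(n'x) dx = 0; and by product-to-sum, ∫_0^π sin(nx)cos(n'x) dx = ½∫_0^π [sin((n+n')x) + sin((n−n')x)] dx, which is 0 when n+n' is even and 2n/(n²−n'²) when n+n' is odd (it need not vanish on (0, π)).
  u² squared terms: (2)²·∫sin(2x)² dx = 4·π/2 = 2*π;  (3)²·∫cos(4x)² dx = 9·π/2 = 9*π/2;  (3)²·∫sin(x)² dx = 9·π/2 = 9*π/2.
  u² cross terms: 2·(2)·(3)·∫sin(2x)·cos(4x) dx = 12·(0) = 0;  2·(2)·(3)·∫sin(2x)·sin(x) dx = 12·(0) = 0;  2·(3)·(3)·∫cos(4x)·sin(x) dx = 18·(-2/15) = -12/5.
  So ∫_0^π u² dx = 2*π + 9*π/2 + 9*π/2 + 0 + 0 − 12/5 = -12/5 + 11*π.
  (u')² squared terms: (-12)²·∫sin(4x)² dx = 144·π/2 = 72*π;  (3)²·∫cos(x)² dx = 9·π/2 = 9*π/2;  (4)²·∫cos(2x)² dx = 16·π/2 = 8*π.
  (u')² cross terms: 2·(-12)·(3)·∫sin(4x)·cos(x) dx = -72·(8/15) = -192/5;  2·(-12)·(4)·∫sin(4x)·cos(2x) dx = -96·(0) = 0;  2·(3)·(4)·∫cos(x)·cos(2x) dx = 24·(0) = 0.
  So ∫_0^π (u')² dx = 72*π + 9*π/2 + 8*π − 192/5 + 0 + 0 = -192/5 + 169*π/2.
||u||_{H^1}^2 = (-12/5 + 11*π) + (-192/5 + 169*π/2) = -204/5 + 191*π/2.


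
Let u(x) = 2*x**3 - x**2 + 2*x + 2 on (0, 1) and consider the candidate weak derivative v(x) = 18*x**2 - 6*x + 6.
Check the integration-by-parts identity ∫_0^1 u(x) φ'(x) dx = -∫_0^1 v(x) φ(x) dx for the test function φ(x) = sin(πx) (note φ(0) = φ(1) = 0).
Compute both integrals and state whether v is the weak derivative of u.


LHS = -8/π + 24/π^3, RHS = -24/π + 72/π^3. No, v is not the weak derivative of u.

u(x) = 2*x**3 - x**2 + 2*x + 2, classical derivative u'(x) = 6*x**2 - 2*x + 2.
φ(x) = sin(πx), so φ'(x) = π*cos(π*x).
Note φ(0) = φ(1) = 0, so the boundary term u·φ vanishes.
LHS = ∫_0^1 u(x) φ'(x) dx = ∫_0^1 (2*π*x^3*cos(π*x) - π*x^2*cos(π*x) + 2*π*x*cos(π*x) + 2*π*cos(π*x)) dx. Term by term:
  ∫_0^1 2*π*cos(π*x) dx = 0;  ∫_0^1 -π*x^2*cos(π*x) dx = 2/π;  ∫_0^1 2*π*x*cos(π*x) dx = -4/π;
  ∫_0^1 2*π*x^3*cos(π*x) dx = -6/π + 24/π^3.
Sum: 0 + 2/π − 4/π + -6/π + 24/π^3 = -8/π + 24/π^3.
So LHS = -8/π + 24/π^3.
∫_0^1 v(x) φ(x) dx = ∫_0^1 (18*x^2*sin(π*x) - 6*x*sin(π*x) + 6*sin(π*x)) dx. Term by term:
  ∫_0^1 6*sin(π*x) dx = 12/π;  ∫_0^1 -6*x*sin(π*x) dx = -6/π;  ∫_0^1 18*x^2*sin(π*x) dx = -72/π^3 + 18/π.
Sum: 12/π − 6/π + -72/π^3 + 18/π = -72/π^3 + 24/π.
So RHS = -∫_0^1 v(x) φ(x) dx = -24/π + 72/π^3.
LHS − RHS = -48/π^3 + 16/π ≠ 0, so the identity fails.
(For a valid weak derivative the identity must hold for EVERY test function, in particular this one. The failure shows v is NOT the weak derivative of u.)
Correct weak derivative would be u'(x) = 6*x**2 - 2*x + 2.


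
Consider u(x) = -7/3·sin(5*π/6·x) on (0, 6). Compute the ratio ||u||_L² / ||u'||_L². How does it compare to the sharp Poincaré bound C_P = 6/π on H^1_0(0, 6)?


||u||_L² / ||u'||_L² = 6/(5*π) < C_P = 6/π.

u(x) = -7/3·sin(5*π/6·x), so u'(x) = -35*π*cos(5*π*x/6)/18.
Writing u(x) = A·sin(kπx/L) with A = -7/3 and k = 5, use ∫_0^L sin²(kπx/L) dx = L/2 and ∫_0^L cos²(kπx/L) dx = L/2.
u² = 49/9·sin²(5*π/6·x) and (u')² = 1225*π^2/324·cos²(5*π/6·x), and each of sin², cos² integrates to L/2 = 3 over (0, 6).
∫_0^6 u² dx = 49/3, so ||u||_L² = 7*sqrt(3)/3.
∫_0^6 (u')² dx = 1225*π^2/108, so ||u'||_L² = 35*sqrt(3)*π/18.
Ratio ||u||_L² / ||u'||_L² = 6/(5*π).
Sharp Poincaré constant on H^1_0(0, 6) is C_P = L/π = 6/π, achieved by sin(π/6·x).
This is the k = 5 harmonic; the ratio L/(kπ) is strictly less than C_P = L/π, consistent with the sharp inequality ||u||_L² ≤ C_P ||u'||_L².


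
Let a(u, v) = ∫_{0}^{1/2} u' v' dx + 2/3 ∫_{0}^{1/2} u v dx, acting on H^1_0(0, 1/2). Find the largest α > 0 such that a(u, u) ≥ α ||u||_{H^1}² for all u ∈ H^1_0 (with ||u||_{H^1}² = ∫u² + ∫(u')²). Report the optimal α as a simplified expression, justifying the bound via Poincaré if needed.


α = 2*(1 + 6*π^2)/(3*(1 + 4*π^2))

Coercivity of a(·,·) on H^1_0(0, 1/2) means a(u, u) ≥ α ||u||_{H^1}² for every u ∈ H^1_0.
The interval has length L = 1/2, and Poincaré/coercivity depend only on L. Here a(u, u) = ∫(u')² + (2/3)·∫u².
Here 0 < c = 2/3 < 1. The condition a(u,u) ≥ α||u||_{H^1}² reads (1−α)∫(u')² ≥ (α−c)∫u². Any admissible α is ≤ 1 (rapidly oscillating u have ∫u²/∫(u')² → 0), and α = 1 would force 0 ≥ (1−c)∫u², impossible since c < 1; so 1−α > 0. By the sharp Poincaré inequality on H^1_0 of an interval of length L, ∫(u')² ≥ (π/L)²∫u² with equality for the first sine mode sin(π(x−x₀)/L) (x₀ the left endpoint), so the inequality holds for all u iff (1−α)(π/L)² ≥ α − c, i.e. α ≤ ((π/L)² + c)/((π/L)² + 1) = (1 + c(L/π)²)/(1 + (L/π)²). With (π/L)² = 4*π^2 and c = 2/3, the largest admissible constant is α = ((π/L)² + c)/((π/L)² + 1).
Simplifying, α = 2*(1 + 6*π^2)/(3*(1 + 4*π^2)).


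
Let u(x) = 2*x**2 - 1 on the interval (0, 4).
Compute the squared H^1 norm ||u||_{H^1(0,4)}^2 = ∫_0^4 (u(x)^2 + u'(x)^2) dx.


||u||_{H^1}^2 = 5396/5

The H^1 norm (squared) on an interval (0, L) is
  ||u||_{H^1}^2 = ∫_0^L u(x)^2 dx + ∫_0^L u'(x)^2 dx.
Compute u'(x) = 4*x.
Then u(x)^2 = 4*x**4 - 4*x**2 + 1 and u'(x)^2 = 16*x**2.
Integrate each monomial from 0 to 4 using ∫_0^4 c·x^n dx = c·4^(n+1)/(n+1):
  ∫_0^4 u(x)^2 dx = ∫_0^4 (4*x^4 - 4*x^2 + 1) dx. Term by term:
    ∫_0^4 4*x^4 dx = 4096/5;  ∫_0^4 -4*x^2 dx = -256/3;  ∫_0^4 1 dx = 4.
  Sum: 4096/5 − 256/3 + 4 = 11068/15.
  ∫_0^4 u'(x)^2 dx = ∫_0^4 (16*x^2) dx. Term by term:
    ∫_0^4 16*x^2 dx = 1024/3.
Adding: ||u||_{H^1}^2 = 11068/15 + 1024/3 = 5396/5.


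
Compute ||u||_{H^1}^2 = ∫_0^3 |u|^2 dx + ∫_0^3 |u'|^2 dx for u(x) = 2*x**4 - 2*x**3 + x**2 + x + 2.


||u||_{H^1}^2 = 1141431/70

The H^1 norm (squared) on an interval (0, L) is
  ||u||_{H^1}^2 = ∫_0^L u(x)^2 dx + ∫_0^L u'(x)^2 dx.
Compute u'(x) = 8*x**3 - 6*x**2 + 2*x + 1.
Then u(x)^2 = 4*x**8 - 8*x**7 + 8*x**6 + 5*x**4 - 6*x**3 + 5*x**2 + 4*x + 4 and u'(x)^2 = 64*x**6 - 96*x**5 + 68*x**4 - 8*x**3 - 8*x**2 + 4*x + 1.
Integrate each monomial from 0 to 3 using ∫_0^3 c·x^n dx = c·3^(n+1)/(n+1):
  ∫_0^3 u(x)^2 dx = ∫_0^3 (4*x^8 - 8*x^7 + 8*x^6 + 5*x^4 - 6*x^3 + 5*x^2 + 4*x + 4) dx. Term by term:
    ∫_0^3 4*x^8 dx = 8748;  ∫_0^3 -8*x^7 dx = -6561;  ∫_0^3 8*x^6 dx = 17496/7;
    ∫_0^3 5*x^4 dx = 243;  ∫_0^3 -6*x^3 dx = -243/2;  ∫_0^3 5*x^2 dx = 45;
    ∫_0^3 4*x dx = 18;  ∫_0^3 4 dx = 12.
  Sum: 8748 − 6561 + 17496/7 + 243 − 243/2 + 45 + 18 + 12 = 68361/14.
  ∫_0^3 u'(x)^2 dx = ∫_0^3 (64*x^6 - 96*x^5 + 68*x^4 - 8*x^3 - 8*x^2 + 4*x + 1) dx. Term by term:
    ∫_0^3 64*x^6 dx = 139968/7;  ∫_0^3 -96*x^5 dx = -11664;  ∫_0^3 68*x^4 dx = 16524/5;
    ∫_0^3 -8*x^3 dx = -162;  ∫_0^3 -8*x^2 dx = -72;  ∫_0^3 4*x dx = 18;
    ∫_0^3 1 dx = 3.
  Sum: 139968/7 − 11664 + 16524/5 − 162 − 72 + 18 + 3 = 399813/35.
Adding: ||u||_{H^1}^2 = 68361/14 + 399813/35 = 1141431/70.


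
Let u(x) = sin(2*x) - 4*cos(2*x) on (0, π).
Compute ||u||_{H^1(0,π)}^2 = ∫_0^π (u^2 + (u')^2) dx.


||u||_{H^1(0,π)}^2 = 85*π/2

u'(x) = 8*sin(2*x) + 2*cos(2*x).
Expand u² and (u')² and integrate term by term on (0, π), using: for integers n ≥ 1, ∫_0^π sin²(nx) dx = ∫_0^π cos²(nx) dx = π/2; for n ≠ n', ∫_0^π sin(nx)sin(n'x) dx = ∫_0^π cos(nx)cos(n'x) dx = 0; and by product-to-sum, ∫_0^π sin(nx)cos(n'x) dx = ½∫_0^π [sin((n+n')x) + sin((n−n')x)] dx, which is 0 when n+n' is even and 2n/(n²−n'²) when n+n' is odd (it need not vanish on (0, π)).
  u² squared terms: (-4)²·∫cos(2x)² dx = 16·π/2 = 8*π;  (1)²·∫sin(2x)² dx = 1·π/2 = π/2.
  u² cross terms: 2·(-4)·(1)·∫cos(2x)·sin(2x) dx = -8·(0) = 0.
  So ∫_0^π u² dx = 8*π + π/2 + 0 = 17*π/2.
  (u')² squared terms: (2)²·∫cos(2x)² dx = 4·π/2 = 2*π;  (8)²·∫sin(2x)² dx = 64·π/2 = 32*π.
  (u')² cross terms: 2·(2)·(8)·∫cos(2x)·sin(2x) dx = 32·(0) = 0.
  So ∫_0^π (u')² dx = 2*π + 32*π + 0 = 34*π.
||u||_{H^1}^2 = (17*π/2) + (34*π) = 85*π/2.


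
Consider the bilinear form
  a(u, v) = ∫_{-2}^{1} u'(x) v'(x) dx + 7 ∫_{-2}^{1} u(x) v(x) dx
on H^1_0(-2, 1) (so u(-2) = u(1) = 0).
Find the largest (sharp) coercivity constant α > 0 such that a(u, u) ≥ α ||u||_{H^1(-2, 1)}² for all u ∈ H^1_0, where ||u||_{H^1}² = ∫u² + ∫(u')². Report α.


α = 1

Coercivity of a(·,·) on H^1_0(-2, 1) means a(u, u) ≥ α ||u||_{H^1}² for every u ∈ H^1_0.
The interval has length L = 3, and Poincaré/coercivity depend only on L. Here a(u, u) = ∫(u')² + (7)·∫u².
Here c = 7 ≥ 1, so a(u,u) = ∫(u')² + c∫u² ≥ ∫(u')² + ∫u² = ||u||_{H^1}², i.e. α = 1 works. No larger α is possible: a(u,u) ≥ α||u||_{H^1}² means (1−α)∫(u')² ≥ (α−c)∫u², and for the modes u_n = sin(nπ(x−x₀)/L) (x₀ the left endpoint) one has ∫u_n²/∫(u_n')² = (L/(nπ))² → 0, so a(u_n,u_n)/||u_n||_{H^1}² → 1. Hence the optimal constant is α = 1.
Therefore α = 1.


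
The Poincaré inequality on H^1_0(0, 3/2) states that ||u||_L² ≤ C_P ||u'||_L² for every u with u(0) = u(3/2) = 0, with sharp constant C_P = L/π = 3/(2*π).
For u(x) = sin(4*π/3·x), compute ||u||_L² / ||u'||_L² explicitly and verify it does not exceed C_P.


||u||_L² / ||u'||_L² = 3/(4*π) < C_P = 3/(2*π).

u(x) = sin(4*π/3·x), so u'(x) = 4*π*cos(4*π*x/3)/3.
Writing u(x) = A·sin(kπx/L) with A = 1 and k = 2, use ∫_0^L sin²(kπx/L) dx = L/2 and ∫_0^L cos²(kπx/L) dx = L/2.
u² = 1·sin²(4*π/3·x) and (u')² = 16*π^2/9·cos²(4*π/3·x), and each of sin², cos² integrates to L/2 = 3/4 over (0, 3/2).
∫_0^3/2 u² dx = 3/4, so ||u||_L² = sqrt(3)/2.
∫_0^3/2 (u')² dx = 4*π^2/3, so ||u'||_L² = 2*sqrt(3)*π/3.
Ratio ||u||_L² / ||u'||_L² = 3/(4*π).
Sharp Poincaré constant on H^1_0(0, 3/2) is C_P = L/π = 3/(2*π), achieved by sin(2*π/3·x).
This is the k = 2 harmonic; the ratio L/(kπ) is strictly less than C_P = L/π, consistent with the sharp inequality ||u||_L² ≤ C_P ||u'||_L².


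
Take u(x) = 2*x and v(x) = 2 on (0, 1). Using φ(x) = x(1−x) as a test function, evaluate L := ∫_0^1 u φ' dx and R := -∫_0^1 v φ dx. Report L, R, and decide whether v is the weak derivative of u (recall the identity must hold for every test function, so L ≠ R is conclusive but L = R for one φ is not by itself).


LHS = -1/3, RHS = -1/3. Yes, v = u' weakly.

u(x) = 2*x, classical derivative u'(x) = 2.
φ(x) = x(1−x), so φ'(x) = 1 - 2*x.
Note φ(0) = φ(1) = 0, so the boundary term u·φ vanishes.
LHS = ∫_0^1 u(x) φ'(x) dx = ∫_0^1 (-4*x^2 + 2*x) dx. Term by term:
  ∫_0^1 -4*x^2 dx = -4/3;  ∫_0^1 2*x dx = 1.
Sum: -4/3 + 1 = -1/3.
So LHS = -1/3.
∫_0^1 v(x) φ(x) dx = ∫_0^1 (-2*x^2 + 2*x) dx. Term by term:
  ∫_0^1 -2*x^2 dx = -2/3;  ∫_0^1 2*x dx = 1.
Sum: -2/3 + 1 = 1/3.
So RHS = -∫_0^1 v(x) φ(x) dx = -1/3.
LHS = RHS, so the identity holds for this test φ.
Moreover u is smooth here and v(x) = u'(x) = 2 pointwise, so the identity holds for every test function. Hence v is the weak derivative of u.


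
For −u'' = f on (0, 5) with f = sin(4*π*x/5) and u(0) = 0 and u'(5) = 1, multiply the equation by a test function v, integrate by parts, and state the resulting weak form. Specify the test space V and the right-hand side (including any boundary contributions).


V = {v ∈ H^1(0, 5) : v(0) = 0} (test functions vanish at x = 0 where u is specified); weak form: ∫_0^5 u'v' dx = ∫_0^5 (sin(4*π*x/5)) v dx + v(5) for all v ∈ V.

Multiply both sides by a test function v and integrate from 0 to 5:
  ∫_0^5 −u''(x) v(x) dx = ∫_0^5 f(x) v(x) dx.
Integrate the LHS by parts once:
  ∫_0^5 −u'' v dx = −[u'(x) v(x)]_0^5 + ∫_0^5 u'(x) v'(x) dx.
Thus ∫_0^5 u'(x) v'(x) dx = ∫_0^5 f(x) v(x) dx + [u'(x) v(x)]_0^5.
Choose V so that boundary terms are either known or forced to vanish.
Mixed BC: u(0) = 0 (Dirichlet) and u'(5) = 1 (Neumann). Define V = {v ∈ H^1(0, 5) : v(0) = 0}. Then [u' v]_0^5 = u'(5)·v(5) − u'(0)·0 = v(5).
Weak formulation: find u (satisfying any essential BC) such that ∫_0^5 u'(x) v'(x) dx = ∫_0^5 f v dx + v(5) for all v ∈ V (Dirichlet at 0 absorbed into V; Neumann datum at x = 5 contributes the boundary term).
Substituting f(x) = sin(4*π*x/5), the right-hand side is ∫_0^5 (sin(4*π*x/5)) v dx + v(5).


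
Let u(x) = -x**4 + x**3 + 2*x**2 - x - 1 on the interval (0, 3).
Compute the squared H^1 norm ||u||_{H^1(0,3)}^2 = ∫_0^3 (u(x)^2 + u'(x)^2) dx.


||u||_{H^1}^2 = 289299/140

The H^1 norm (squared) on an interval (0, L) is
  ||u||_{H^1}^2 = ∫_0^L u(x)^2 dx + ∫_0^L u'(x)^2 dx.
Compute u'(x) = -4*x**3 + 3*x**2 + 4*x - 1.
Then u(x)^2 = x**8 - 2*x**7 - 3*x**6 + 6*x**5 + 4*x**4 - 6*x**3 - 3*x**2 + 2*x + 1 and u'(x)^2 = 16*x**6 - 24*x**5 - 23*x**4 + 32*x**3 + 10*x**2 - 8*x + 1.
Integrate each monomial from 0 to 3 using ∫_0^3 c·x^n dx = c·3^(n+1)/(n+1):
  ∫_0^3 u(x)^2 dx = ∫_0^3 (x^8 - 2*x^7 - 3*x^6 + 6*x^5 + 4*x^4 - 6*x^3 - 3*x^2 + 2*x + 1) dx. Term by term:
    ∫_0^3 x^8 dx = 2187;  ∫_0^3 -2*x^7 dx = -6561/4;  ∫_0^3 -3*x^6 dx = -6561/7;
    ∫_0^3 6*x^5 dx = 729;  ∫_0^3 4*x^4 dx = 972/5;  ∫_0^3 -6*x^3 dx = -243/2;
    ∫_0^3 -3*x^2 dx = -27;  ∫_0^3 2*x dx = 9;  ∫_0^3 1 dx = 3.
  Sum: 2187 − 6561/4 − 6561/7 + 729 + 972/5 − 243/2 − 27 + 9 + 3 = 55491/140.
  ∫_0^3 u'(x)^2 dx = ∫_0^3 (16*x^6 - 24*x^5 - 23*x^4 + 32*x^3 + 10*x^2 - 8*x + 1) dx. Term by term:
    ∫_0^3 16*x^6 dx = 34992/7;  ∫_0^3 -24*x^5 dx = -2916;  ∫_0^3 -23*x^4 dx = -5589/5;
    ∫_0^3 32*x^3 dx = 648;  ∫_0^3 10*x^2 dx = 90;  ∫_0^3 -8*x dx = -36;
    ∫_0^3 1 dx = 3.
  Sum: 34992/7 − 2916 − 5589/5 + 648 + 90 − 36 + 3 = 58452/35.
Adding: ||u||_{H^1}^2 = 55491/140 + 58452/35 = 289299/140.


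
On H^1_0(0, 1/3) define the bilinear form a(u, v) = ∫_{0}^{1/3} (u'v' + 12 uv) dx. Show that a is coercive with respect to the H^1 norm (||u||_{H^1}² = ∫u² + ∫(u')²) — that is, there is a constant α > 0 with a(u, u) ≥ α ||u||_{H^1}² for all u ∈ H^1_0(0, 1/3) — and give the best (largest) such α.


α = 1

Coercivity of a(·,·) on H^1_0(0, 1/3) means a(u, u) ≥ α ||u||_{H^1}² for every u ∈ H^1_0.
The interval has length L = 1/3, and Poincaré/coercivity depend only on L. Here a(u, u) = ∫(u')² + (12)·∫u².
Here c = 12 ≥ 1, so a(u,u) = ∫(u')² + c∫u² ≥ ∫(u')² + ∫u² = ||u||_{H^1}², i.e. α = 1 works. No larger α is possible: a(u,u) ≥ α||u||_{H^1}² means (1−α)∫(u')² ≥ (α−c)∫u², and for the modes u_n = sin(nπ(x−x₀)/L) (x₀ the left endpoint) one has ∫u_n²/∫(u_n')² = (L/(nπ))² → 0, so a(u_n,u_n)/||u_n||_{H^1}² → 1. Hence the optimal constant is α = 1.
Therefore α = 1.


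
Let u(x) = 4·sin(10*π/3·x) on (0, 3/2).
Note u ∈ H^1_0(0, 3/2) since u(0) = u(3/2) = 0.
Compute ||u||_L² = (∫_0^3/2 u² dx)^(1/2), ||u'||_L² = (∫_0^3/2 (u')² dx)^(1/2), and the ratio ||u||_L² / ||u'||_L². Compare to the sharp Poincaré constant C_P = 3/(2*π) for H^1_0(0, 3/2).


||u||_L² / ||u'||_L² = 3/(10*π) < C_P = 3/(2*π).

u(x) = 4·sin(10*π/3·x), so u'(x) = 40*π*cos(10*π*x/3)/3.
Writing u(x) = A·sin(kπx/L) with A = 4 and k = 5, use ∫_0^L sin²(kπx/L) dx = L/2 and ∫_0^L cos²(kπx/L) dx = L/2.
u² = 16·sin²(10*π/3·x) and (u')² = 1600*π^2/9·cos²(10*π/3·x), and each of sin², cos² integrates to L/2 = 3/4 over (0, 3/2).
∫_0^3/2 u² dx = 12, so ||u||_L² = 2*sqrt(3).
∫_0^3/2 (u')² dx = 400*π^2/3, so ||u'||_L² = 20*sqrt(3)*π/3.
Ratio ||u||_L² / ||u'||_L² = 3/(10*π).
Sharp Poincaré constant on H^1_0(0, 3/2) is C_P = L/π = 3/(2*π), achieved by sin(2*π/3·x).
This is the k = 5 harmonic; the ratio L/(kπ) is strictly less than C_P = L/π, consistent with the sharp inequality ||u||_L² ≤ C_P ||u'||_L².


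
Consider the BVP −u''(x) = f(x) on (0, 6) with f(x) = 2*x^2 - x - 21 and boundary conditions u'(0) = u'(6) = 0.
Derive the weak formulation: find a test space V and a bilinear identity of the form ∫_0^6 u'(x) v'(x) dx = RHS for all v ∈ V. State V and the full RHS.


V = H^1(0, 6) (no boundary constraint on v; u is determined up to an additive constant); weak form: ∫_0^6 u'v' dx = ∫_0^6 (2*x^2 - x - 21) v dx for all v ∈ V.

Multiply both sides by a test function v and integrate from 0 to 6:
  ∫_0^6 −u''(x) v(x) dx = ∫_0^6 f(x) v(x) dx.
Integrate the LHS by parts once:
  ∫_0^6 −u'' v dx = −[u'(x) v(x)]_0^6 + ∫_0^6 u'(x) v'(x) dx.
Thus ∫_0^6 u'(x) v'(x) dx = ∫_0^6 f(x) v(x) dx + [u'(x) v(x)]_0^6.
Choose V so that boundary terms are either known or forced to vanish.
u has homogeneous Neumann: u'(0) = u'(6) = 0. So [u' v]_0^6 = 0·v(6) − 0·v(0) = 0 for any v; take V = H^1(0, 6).
Weak formulation: find u (satisfying any essential BC) such that ∫_0^6 u'(x) v'(x) dx = ∫_0^6 f v dx for all v ∈ V (homogeneous Neumann, so boundary terms vanish).
Substituting f(x) = 2*x^2 - x - 21, the right-hand side is ∫_0^6 (2*x^2 - x - 21) v dx.
Compatibility check (pure Neumann): taking v ≡ 1 ∈ V gives 0 = ∫_0^6 f dx + (0) − (0), i.e. ∫_0^6 f dx must equal u'(0) − u'(6) = 0. Indeed ∫_0^6 (2*x^2 - x - 21) dx = 0, so the data are compatible. The solution is then unique only up to an additive constant (fix it e.g. by requiring ∫_0^6 u dx = 0).


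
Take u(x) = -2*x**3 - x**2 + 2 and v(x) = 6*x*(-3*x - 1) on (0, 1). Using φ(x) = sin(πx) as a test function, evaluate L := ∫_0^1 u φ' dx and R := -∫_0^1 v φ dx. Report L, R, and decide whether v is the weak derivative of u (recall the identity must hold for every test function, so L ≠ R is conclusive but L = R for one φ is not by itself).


LHS = -24/π^3 + 8/π, RHS = -72/π^3 + 24/π. No, v is not the weak derivative of u.

u(x) = -2*x**3 - x**2 + 2, classical derivative u'(x) = -6*x**2 - 2*x.
φ(x) = sin(πx), so φ'(x) = π*cos(π*x).
Note φ(0) = φ(1) = 0, so the boundary term u·φ vanishes.
LHS = ∫_0^1 u(x) φ'(x) dx = ∫_0^1 (-2*π*x^3*cos(π*x) - π*x^2*cos(π*x) + 2*π*cos(π*x)) dx. Term by term:
  ∫_0^1 2*π*cos(π*x) dx = 0;  ∫_0^1 -π*x^2*cos(π*x) dx = 2/π;  ∫_0^1 -2*π*x^3*cos(π*x) dx = -24/π^3 + 6/π.
Sum: 0 + 2/π + -24/π^3 + 6/π = -24/π^3 + 8/π.
So LHS = -24/π^3 + 8/π.
∫_0^1 v(x) φ(x) dx = ∫_0^1 (-18*x^2*sin(π*x) - 6*x*sin(π*x)) dx. Term by term:
  ∫_0^1 -18*x^2*sin(π*x) dx = -18/π + 72/π^3;  ∫_0^1 -6*x*sin(π*x) dx = -6/π.
Sum: -18/π + 72/π^3 − 6/π = -24/π + 72/π^3.
So RHS = -∫_0^1 v(x) φ(x) dx = -72/π^3 + 24/π.
LHS − RHS = -16/π + 48/π^3 ≠ 0, so the identity fails.
(For a valid weak derivative the identity must hold for EVERY test function, in particular this one. The failure shows v is NOT the weak derivative of u.)
Correct weak derivative would be u'(x) = -6*x**2 - 2*x.


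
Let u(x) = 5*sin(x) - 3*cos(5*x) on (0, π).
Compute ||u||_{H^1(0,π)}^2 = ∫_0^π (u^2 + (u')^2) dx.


||u||_{H^1(0,π)}^2 = 142*π

u'(x) = 15*sin(5*x) + 5*cos(x).
Expand u² and (u')² and integrate term by term on (0, π), using: for integers n ≥ 1, ∫_0^π sin²(nx) dx = ∫_0^π cos²(nx) dx = π/2; for n ≠ n', ∫_0^π sin(nx)sin(n'x) dx = ∫_0^π cos(nx)cos(n'x) dx = 0; and by product-to-sum, ∫_0^π sin(nx)cos(n'x) dx = ½∫_0^π [sin((n+n')x) + sin((n−n')x)] dx, which is 0 when n+n' is even and 2n/(n²−n'²) when n+n' is odd (it need not vanish on (0, π)).
  u² squared terms: (-3)²·∫cos(5x)² dx = 9·π/2 = 9*π/2;  (5)²·∫sin(x)² dx = 25·π/2 = 25*π/2.
  u² cross terms: 2·(-3)·(5)·∫cos(5x)·sin(x) dx = -30·(0) = 0.
  So ∫_0^π u² dx = 9*π/2 + 25*π/2 + 0 = 17*π.
  (u')² squared terms: (5)²·∫cos(x)² dx = 25·π/2 = 25*π/2;  (15)²·∫sin(5x)² dx = 225·π/2 = 225*π/2.
  (u')² cross terms: 2·(5)·(15)·∫cos(x)·sin(5x) dx = 150·(0) = 0.
  So ∫_0^π (u')² dx = 25*π/2 + 225*π/2 + 0 = 125*π.
||u||_{H^1}^2 = (17*π) + (125*π) = 142*π.


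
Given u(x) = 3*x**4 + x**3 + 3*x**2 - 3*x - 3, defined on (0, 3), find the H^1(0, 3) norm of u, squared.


||u||_{H^1}^2 = 12371157/140

The H^1 norm (squared) on an interval (0, L) is
  ||u||_{H^1}^2 = ∫_0^L u(x)^2 dx + ∫_0^L u'(x)^2 dx.
Compute u'(x) = 12*x**3 + 3*x**2 + 6*x - 3.
Then u(x)^2 = 9*x**8 + 6*x**7 + 19*x**6 - 12*x**5 - 15*x**4 - 24*x**3 - 9*x**2 + 18*x + 9 and u'(x)^2 = 144*x**6 + 72*x**5 + 153*x**4 - 36*x**3 + 18*x**2 - 36*x + 9.
Integrate each monomial from 0 to 3 using ∫_0^3 c·x^n dx = c·3^(n+1)/(n+1):
  ∫_0^3 u(x)^2 dx = ∫_0^3 (9*x^8 + 6*x^7 + 19*x^6 - 12*x^5 - 15*x^4 - 24*x^3 - 9*x^2 + 18*x + 9) dx. Term by term:
    ∫_0^3 9*x^8 dx = 19683;  ∫_0^3 6*x^7 dx = 19683/4;  ∫_0^3 19*x^6 dx = 41553/7;
    ∫_0^3 -12*x^5 dx = -1458;  ∫_0^3 -15*x^4 dx = -729;  ∫_0^3 -24*x^3 dx = -486;
    ∫_0^3 -9*x^2 dx = -81;  ∫_0^3 18*x dx = 81;  ∫_0^3 9 dx = 27.
  Sum: 19683 + 19683/4 + 41553/7 − 1458 − 729 − 486 − 81 + 81 + 27 = 781029/28.
  ∫_0^3 u'(x)^2 dx = ∫_0^3 (144*x^6 + 72*x^5 + 153*x^4 - 36*x^3 + 18*x^2 - 36*x + 9) dx. Term by term:
    ∫_0^3 144*x^6 dx = 314928/7;  ∫_0^3 72*x^5 dx = 8748;  ∫_0^3 153*x^4 dx = 37179/5;
    ∫_0^3 -36*x^3 dx = -729;  ∫_0^3 18*x^2 dx = 162;  ∫_0^3 -36*x dx = -162;
    ∫_0^3 9 dx = 27.
  Sum: 314928/7 + 8748 + 37179/5 − 729 + 162 − 162 + 27 = 2116503/35.
Adding: ||u||_{H^1}^2 = 781029/28 + 2116503/35 = 12371157/140.


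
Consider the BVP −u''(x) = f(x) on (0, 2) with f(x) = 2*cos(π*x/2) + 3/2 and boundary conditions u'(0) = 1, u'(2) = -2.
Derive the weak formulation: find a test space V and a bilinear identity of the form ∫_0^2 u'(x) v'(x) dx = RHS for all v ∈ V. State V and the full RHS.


V = H^1(0, 2) (v unrestricted at boundary; u is determined up to an additive constant); weak form: ∫_0^2 u'v' dx = ∫_0^2 (2*cos(π*x/2) + 3/2) v dx − 2·v(2) − v(0) for all v ∈ V.

Multiply both sides by a test function v and integrate from 0 to 2:
  ∫_0^2 −u''(x) v(x) dx = ∫_0^2 f(x) v(x) dx.
Integrate the LHS by parts once:
  ∫_0^2 −u'' v dx = −[u'(x) v(x)]_0^2 + ∫_0^2 u'(x) v'(x) dx.
Thus ∫_0^2 u'(x) v'(x) dx = ∫_0^2 f(x) v(x) dx + [u'(x) v(x)]_0^2.
Choose V so that boundary terms are either known or forced to vanish.
u has inhomogeneous Neumann u'(0) = 1, u'(2) = -2. [u' v]_0^2 = (-2)·v(2) − (1)·v(0) = − 2·v(2) − v(0). Take V = H^1(0, 2); boundary term becomes part of RHS.
Weak formulation: find u (satisfying any essential BC) such that ∫_0^2 u'(x) v'(x) dx = ∫_0^2 f v dx − 2·v(2) − v(0) for all v ∈ V (Neumann data are natural BCs: they enter the RHS as boundary terms).
Substituting f(x) = 2*cos(π*x/2) + 3/2, the right-hand side is ∫_0^2 (2*cos(π*x/2) + 3/2) v dx − 2·v(2) − v(0).
Compatibility check (pure Neumann): taking v ≡ 1 ∈ V gives 0 = ∫_0^2 f dx + (-2) − (1), i.e. ∫_0^2 f dx must equal u'(0) − u'(2) = 3. Indeed ∫_0^2 (2*cos(π*x/2) + 3/2) dx = 3, so the data are compatible. The solution is then unique only up to an additive constant (fix it e.g. by requiring ∫_0^2 u dx = 0).


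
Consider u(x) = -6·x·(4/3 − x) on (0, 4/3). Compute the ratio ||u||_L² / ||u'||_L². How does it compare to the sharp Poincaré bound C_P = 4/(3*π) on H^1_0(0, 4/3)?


||u||_L² / ||u'||_L² = 2*sqrt(10)/15 < C_P = 4/(3*π).

u(x) = -6·x·(4/3 − x), so u'(x) = 12*x - 8.
u(x) = -6·x·(4/3 − x) vanishes at x = 0 and x = 4/3, so u ∈ H^1_0(0, 4/3). Differentiate via the product rule and integrate the resulting polynomials term by term.
  ∫_0^4/3 u² dx = ∫_0^4/3 (36*x^4 - 96*x^3 + 64*x^2) dx. Term by term:
    ∫_0^4/3 36*x^4 dx = 4096/135;  ∫_0^4/3 -96*x^3 dx = -2048/27;  ∫_0^4/3 64*x^2 dx = 4096/81.
  Sum: 4096/135 − 2048/27 + 4096/81 = 2048/405.
  ∫_0^4/3 (u')² dx = ∫_0^4/3 (144*x^2 - 192*x + 64) dx. Term by term:
    ∫_0^4/3 144*x^2 dx = 1024/9;  ∫_0^4/3 -192*x dx = -512/3;  ∫_0^4/3 64 dx = 256/3.
  Sum: 1024/9 − 512/3 + 256/3 = 256/9.
∫_0^4/3 u² dx = 2048/405, so ||u||_L² = 32*sqrt(10)/45.
∫_0^4/3 (u')² dx = 256/9, so ||u'||_L² = 16/3.
Ratio ||u||_L² / ||u'||_L² = 2*sqrt(10)/15.
Sharp Poincaré constant on H^1_0(0, 4/3) is C_P = L/π = 4/(3*π), achieved by sin(3*π/4·x).
A polynomial bump cannot attain the sharp Poincaré constant (only the first sine eigenfunction does), so the ratio is strictly less than C_P, consistent with ||u||_L² ≤ C_P ||u'||_L².


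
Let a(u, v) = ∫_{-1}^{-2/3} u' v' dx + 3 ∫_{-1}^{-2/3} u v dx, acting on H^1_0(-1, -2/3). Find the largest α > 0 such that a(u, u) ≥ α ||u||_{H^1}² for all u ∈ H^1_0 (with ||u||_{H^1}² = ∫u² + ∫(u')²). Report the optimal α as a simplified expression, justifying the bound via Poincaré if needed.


α = 1

Coercivity of a(·,·) on H^1_0(-1, -2/3) means a(u, u) ≥ α ||u||_{H^1}² for every u ∈ H^1_0.
The interval has length L = 1/3, and Poincaré/coercivity depend only on L. Here a(u, u) = ∫(u')² + (3)·∫u².
Here c = 3 ≥ 1, so a(u,u) = ∫(u')² + c∫u² ≥ ∫(u')² + ∫u² = ||u||_{H^1}², i.e. α = 1 works. No larger α is possible: a(u,u) ≥ α||u||_{H^1}² means (1−α)∫(u')² ≥ (α−c)∫u², and for the modes u_n = sin(nπ(x−x₀)/L) (x₀ the left endpoint) one has ∫u_n²/∫(u_n')² = (L/(nπ))² → 0, so a(u_n,u_n)/||u_n||_{H^1}² → 1. Hence the optimal constant is α = 1.
Therefore α = 1.


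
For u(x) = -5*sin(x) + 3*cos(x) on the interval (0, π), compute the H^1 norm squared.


||u||_{H^1(0,π)}^2 = 34*π

u'(x) = -3*sin(x) - 5*cos(x).
Expand u² and (u')² and integrate term by term on (0, π), using: for integers n ≥ 1, ∫_0^π sin²(nx) dx = ∫_0^π cos²(nx) dx = π/2; for n ≠ n', ∫_0^π sin(nx)sin(n'x) dx = ∫_0^π cos(nx)cos(n'x) dx = 0; and by product-to-sum, ∫_0^π sin(nx)cos(n'x) dx = ½∫_0^π [sin((n+n')x) + sin((n−n')x)] dx, which is 0 when n+n' is even and 2n/(n²−n'²) when n+n' is odd (it need not vanish on (0, π)).
  u² squared terms: (-5)²·∫sin(x)² dx = 25·π/2 = 25*π/2;  (3)²·∫cos(x)² dx = 9·π/2 = 9*π/2.
  u² cross terms: 2·(-5)·(3)·∫sin(x)·cos(x) dx = -30·(0) = 0.
  So ∫_0^π u² dx = 25*π/2 + 9*π/2 + 0 = 17*π.
  (u')² squared terms: (-5)²·∫cos(x)² dx = 25·π/2 = 25*π/2;  (-3)²·∫sin(x)² dx = 9·π/2 = 9*π/2.
  (u')² cross terms: 2·(-5)·(-3)·∫cos(x)·sin(x) dx = 30·(0) = 0.
  So ∫_0^π (u')² dx = 25*π/2 + 9*π/2 + 0 = 17*π.
||u||_{H^1}^2 = (17*π) + (17*π) = 34*π.


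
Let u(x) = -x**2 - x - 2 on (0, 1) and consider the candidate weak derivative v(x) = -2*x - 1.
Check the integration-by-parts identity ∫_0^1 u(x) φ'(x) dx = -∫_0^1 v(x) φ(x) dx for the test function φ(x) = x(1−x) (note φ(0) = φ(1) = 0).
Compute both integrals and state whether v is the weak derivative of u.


LHS = 1/3, RHS = 1/3. Yes, v = u' weakly.

u(x) = -x**2 - x - 2, classical derivative u'(x) = -2*x - 1.
φ(x) = x(1−x), so φ'(x) = 1 - 2*x.
Note φ(0) = φ(1) = 0, so the boundary term u·φ vanishes.
LHS = ∫_0^1 u(x) φ'(x) dx = ∫_0^1 (2*x^3 + x^2 + 3*x - 2) dx. Term by term:
  ∫_0^1 2*x^3 dx = 1/2;  ∫_0^1 x^2 dx = 1/3;  ∫_0^1 3*x dx = 3/2;
  ∫_0^1 -2 dx = -2.
Sum: 1/2 + 1/3 + 3/2 − 2 = 1/3.
So LHS = 1/3.
∫_0^1 v(x) φ(x) dx = ∫_0^1 (2*x^3 - x^2 - x) dx. Term by term:
  ∫_0^1 2*x^3 dx = 1/2;  ∫_0^1 -x^2 dx = -1/3;  ∫_0^1 -x dx = -1/2.
Sum: 1/2 − 1/3 − 1/2 = -1/3.
So RHS = -∫_0^1 v(x) φ(x) dx = 1/3.
LHS = RHS, so the identity holds for this test φ.
Moreover u is smooth here and v(x) = u'(x) = -2*x - 1 pointwise, so the identity holds for every test function. Hence v is the weak derivative of u.


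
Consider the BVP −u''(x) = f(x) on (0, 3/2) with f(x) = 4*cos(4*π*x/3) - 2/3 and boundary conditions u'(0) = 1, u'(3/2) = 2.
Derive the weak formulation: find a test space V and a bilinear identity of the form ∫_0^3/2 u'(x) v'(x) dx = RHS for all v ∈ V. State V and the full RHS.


V = H^1(0, 3/2) (v unrestricted at boundary; u is determined up to an additive constant); weak form: ∫_0^3/2 u'v' dx = ∫_0^3/2 (4*cos(4*π*x/3) - 2/3) v dx + 2·v(3/2) − v(0) for all v ∈ V.

Multiply both sides by a test function v and integrate from 0 to 3/2:
  ∫_0^3/2 −u''(x) v(x) dx = ∫_0^3/2 f(x) v(x) dx.
Integrate the LHS by parts once:
  ∫_0^3/2 −u'' v dx = −[u'(x) v(x)]_0^3/2 + ∫_0^3/2 u'(x) v'(x) dx.
Thus ∫_0^3/2 u'(x) v'(x) dx = ∫_0^3/2 f(x) v(x) dx + [u'(x) v(x)]_0^3/2.
Choose V so that boundary terms are either known or forced to vanish.
u has inhomogeneous Neumann u'(0) = 1, u'(3/2) = 2. [u' v]_0^3/2 = (2)·v(3/2) − (1)·v(0) = 2·v(3/2) − v(0). Take V = H^1(0, 3/2); boundary term becomes part of RHS.
Weak formulation: find u (satisfying any essential BC) such that ∫_0^3/2 u'(x) v'(x) dx = ∫_0^3/2 f v dx + 2·v(3/2) − v(0) for all v ∈ V (Neumann data are natural BCs: they enter the RHS as boundary terms).
Substituting f(x) = 4*cos(4*π*x/3) - 2/3, the right-hand side is ∫_0^3/2 (4*cos(4*π*x/3) - 2/3) v dx + 2·v(3/2) − v(0).
Compatibility check (pure Neumann): taking v ≡ 1 ∈ V gives 0 = ∫_0^3/2 f dx + (2) − (1), i.e. ∫_0^3/2 f dx must equal u'(0) − u'(3/2) = -1. Indeed ∫_0^3/2 (4*cos(4*π*x/3) - 2/3) dx = -1, so the data are compatible. The solution is then unique only up to an additive constant (fix it e.g. by requiring ∫_0^3/2 u dx = 0).


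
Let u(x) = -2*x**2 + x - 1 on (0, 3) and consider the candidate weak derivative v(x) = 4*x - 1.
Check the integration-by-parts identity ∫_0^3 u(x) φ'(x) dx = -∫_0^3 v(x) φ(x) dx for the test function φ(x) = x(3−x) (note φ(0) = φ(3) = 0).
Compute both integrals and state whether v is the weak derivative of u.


LHS = 45/2, RHS = -45/2. No, v is not the weak derivative of u.

u(x) = -2*x**2 + x - 1, classical derivative u'(x) = 1 - 4*x.
φ(x) = x(3−x), so φ'(x) = 3 - 2*x.
Note φ(0) = φ(3) = 0, so the boundary term u·φ vanishes.
LHS = ∫_0^3 u(x) φ'(x) dx = ∫_0^3 (4*x^3 - 8*x^2 + 5*x - 3) dx. Term by term:
  ∫_0^3 4*x^3 dx = 81;  ∫_0^3 -8*x^2 dx = -72;  ∫_0^3 5*x dx = 45/2;
  ∫_0^3 -3 dx = -9.
Sum: 81 − 72 + 45/2 − 9 = 45/2.
So LHS = 45/2.
∫_0^3 v(x) φ(x) dx = ∫_0^3 (-4*x^3 + 13*x^2 - 3*x) dx. Term by term:
  ∫_0^3 -4*x^3 dx = -81;  ∫_0^3 13*x^2 dx = 117;  ∫_0^3 -3*x dx = -27/2.
Sum: -81 + 117 − 27/2 = 45/2.
So RHS = -∫_0^3 v(x) φ(x) dx = -45/2.
LHS − RHS = 45 ≠ 0, so the identity fails.
(For a valid weak derivative the identity must hold for EVERY test function, in particular this one. The failure shows v is NOT the weak derivative of u.)
Correct weak derivative would be u'(x) = 1 - 4*x.


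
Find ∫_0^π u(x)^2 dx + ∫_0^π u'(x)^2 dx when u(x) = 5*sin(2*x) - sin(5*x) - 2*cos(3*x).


||u||_{H^1(0,π)}^2 = 160 + 191*π/2

u'(x) = 6*sin(3*x) + 10*cos(2*x) - 5*cos(5*x).
Expand u² and (u')² and integrate term by term on (0, π), using: for integers n ≥ 1, ∫_0^π sin²(nx) dx = ∫_0^π cos²(nx) dx = π/2; for n ≠ n', ∫_0^π sin(nx)sin(n'x) dx = ∫_0^π cos(nx)cos(n'x) dx = 0; and by product-to-sum, ∫_0^π sin(nx)cos(n'x) dx = ½∫_0^π [sin((n+n')x) + sin((n−n')x)] dx, which is 0 when n+n' is even and 2n/(n²−n'²) when n+n' is odd (it need not vanish on (0, π)).
  u² squared terms: (-1)²·∫sin(5x)² dx = 1·π/2 = π/2;  (-2)²·∫cos(3x)² dx = 4·π/2 = 2*π;  (5)²·∫sin(2x)² dx = 25·π/2 = 25*π/2.
  u² cross terms: 2·(-1)·(-2)·∫sin(5x)·cos(3x) dx = 4·(0) = 0;  2·(-1)·(5)·∫sin(5x)·sin(2x) dx = -10·(0) = 0;  2·(-2)·(5)·∫cos(3x)·sin(2x) dx = -20·(-4/5) = 16.
  So ∫_0^π u² dx = π/2 + 2*π + 25*π/2 + 0 + 0 + 16 = 16 + 15*π.
  (u')² squared terms: (-5)²·∫cos(5x)² dx = 25·π/2 = 25*π/2;  (6)²·∫sin(3x)² dx = 36·π/2 = 18*π;  (10)²·∫cos(2x)² dx = 100·π/2 = 50*π.
  (u')² cross terms: 2·(-5)·(6)·∫cos(5x)·sin(3x) dx = -60·(0) = 0;  2·(-5)·(10)·∫cos(5x)·cos(2x) dx = -100·(0) = 0;  2·(6)·(10)·∫sin(3x)·cos(2x) dx = 120·(6/5) = 144.
  So ∫_0^π (u')² dx = 25*π/2 + 18*π + 50*π + 0 + 0 + 144 = 144 + 161*π/2.
||u||_{H^1}^2 = (16 + 15*π) + (144 + 161*π/2) = 160 + 191*π/2.


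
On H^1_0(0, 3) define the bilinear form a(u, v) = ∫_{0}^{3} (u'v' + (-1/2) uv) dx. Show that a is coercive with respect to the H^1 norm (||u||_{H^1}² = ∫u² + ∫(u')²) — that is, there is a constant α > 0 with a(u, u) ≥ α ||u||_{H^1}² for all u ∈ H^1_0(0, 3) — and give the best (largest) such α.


α = (-9/2 + π^2)/(9 + π^2)

Coercivity of a(·,·) on H^1_0(0, 3) means a(u, u) ≥ α ||u||_{H^1}² for every u ∈ H^1_0.
The interval has length L = 3, and Poincaré/coercivity depend only on L. Here a(u, u) = ∫(u')² + (-1/2)·∫u².
Here c = -1/2 < 0 with |c| < (π/L)² = π^2/9, so coercivity still holds. The condition a(u,u) ≥ α||u||_{H^1}² reads (1−α)∫(u')² ≥ (α−c)∫u². Any admissible α is ≤ 1 (rapidly oscillating u have ∫u²/∫(u')² → 0), and α = 1 would force 0 ≥ (1−c)∫u², impossible since c < 1; so 1−α > 0. By the sharp Poincaré inequality on H^1_0 of an interval of length L, ∫(u')² ≥ (π/L)²∫u² with equality for the first sine mode sin(π(x−x₀)/L) (x₀ the left endpoint), so the inequality holds for all u iff (1−α)(π/L)² ≥ α − c, i.e. α ≤ ((π/L)² + c)/((π/L)² + 1) = (1 + c(L/π)²)/(1 + (L/π)²). (Direct route, valid since c ≤ 0: Poincaré gives c∫u² ≥ c(L/π)²∫(u')², so a(u,u) ≥ (1 + c(L/π)²)∫(u')², while ||u||_{H^1}² ≤ (1 + (L/π)²)∫(u')²; dividing yields the same α.) With (π/L)² = π^2/9 and c = -1/2, the largest admissible constant is α = ((π/L)² + c)/((π/L)² + 1).
Simplifying, α = (-9/2 + π^2)/(9 + π^2).


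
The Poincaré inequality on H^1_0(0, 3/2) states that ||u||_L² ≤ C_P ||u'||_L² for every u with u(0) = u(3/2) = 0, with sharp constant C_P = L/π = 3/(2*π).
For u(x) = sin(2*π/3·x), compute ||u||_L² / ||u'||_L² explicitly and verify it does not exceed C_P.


||u||_L² / ||u'||_L² = 3/(2*π) = C_P.

u(x) = sin(2*π/3·x), so u'(x) = 2*π*cos(2*π*x/3)/3.
Writing u(x) = A·sin(kπx/L) with A = 1 and k = 1, use ∫_0^L sin²(kπx/L) dx = L/2 and ∫_0^L cos²(kπx/L) dx = L/2.
u² = 1·sin²(2*π/3·x) and (u')² = 4*π^2/9·cos²(2*π/3·x), and each of sin², cos² integrates to L/2 = 3/4 over (0, 3/2).
∫_0^3/2 u² dx = 3/4, so ||u||_L² = sqrt(3)/2.
∫_0^3/2 (u')² dx = π^2/3, so ||u'||_L² = sqrt(3)*π/3.
Ratio ||u||_L² / ||u'||_L² = 3/(2*π).
Sharp Poincaré constant on H^1_0(0, 3/2) is C_P = L/π = 3/(2*π), achieved by sin(2*π/3·x).
This is the k = 1 eigenfunction (up to amplitude), so the ratio equals the sharp Poincaré constant exactly.


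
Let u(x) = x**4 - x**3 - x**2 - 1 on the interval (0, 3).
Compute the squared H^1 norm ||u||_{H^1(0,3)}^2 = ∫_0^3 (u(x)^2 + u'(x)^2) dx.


||u||_{H^1}^2 = 351663/140

The H^1 norm (squared) on an interval (0, L) is
  ||u||_{H^1}^2 = ∫_0^L u(x)^2 dx + ∫_0^L u'(x)^2 dx.
Compute u'(x) = 4*x**3 - 3*x**2 - 2*x.
Then u(x)^2 = x**8 - 2*x**7 - x**6 + 2*x**5 - x**4 + 2*x**3 + 2*x**2 + 1 and u'(x)^2 = 16*x**6 - 24*x**5 - 7*x**4 + 12*x**3 + 4*x**2.
Integrate each monomial from 0 to 3 using ∫_0^3 c·x^n dx = c·3^(n+1)/(n+1):
  ∫_0^3 u(x)^2 dx = ∫_0^3 (x^8 - 2*x^7 - x^6 + 2*x^5 - x^4 + 2*x^3 + 2*x^2 + 1) dx. Term by term:
    ∫_0^3 x^8 dx = 2187;  ∫_0^3 -2*x^7 dx = -6561/4;  ∫_0^3 -x^6 dx = -2187/7;
    ∫_0^3 2*x^5 dx = 243;  ∫_0^3 -x^4 dx = -243/5;  ∫_0^3 2*x^3 dx = 81/2;
    ∫_0^3 2*x^2 dx = 18;  ∫_0^3 1 dx = 3.
  Sum: 2187 − 6561/4 − 2187/7 + 243 − 243/5 + 81/2 + 18 + 3 = 68631/140.
  ∫_0^3 u'(x)^2 dx = ∫_0^3 (16*x^6 - 24*x^5 - 7*x^4 + 12*x^3 + 4*x^2) dx. Term by term:
    ∫_0^3 16*x^6 dx = 34992/7;  ∫_0^3 -24*x^5 dx = -2916;  ∫_0^3 -7*x^4 dx = -1701/5;
    ∫_0^3 12*x^3 dx = 243;  ∫_0^3 4*x^2 dx = 36.
  Sum: 34992/7 − 2916 − 1701/5 + 243 + 36 = 70758/35.
Adding: ||u||_{H^1}^2 = 68631/140 + 70758/35 = 351663/140.


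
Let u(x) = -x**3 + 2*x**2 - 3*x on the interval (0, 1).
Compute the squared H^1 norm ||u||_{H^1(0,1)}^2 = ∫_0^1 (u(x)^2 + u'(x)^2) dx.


||u||_{H^1}^2 = 589/105

The H^1 norm (squared) on an interval (0, L) is
  ||u||_{H^1}^2 = ∫_0^L u(x)^2 dx + ∫_0^L u'(x)^2 dx.
Compute u'(x) = -3*x**2 + 4*x - 3.
Then u(x)^2 = x**6 - 4*x**5 + 10*x**4 - 12*x**3 + 9*x**2 and u'(x)^2 = 9*x**4 - 24*x**3 + 34*x**2 - 24*x + 9.
Integrate each monomial from 0 to 1 using ∫_0^1 c·x^n dx = c·1^(n+1)/(n+1):
  ∫_0^1 u(x)^2 dx = ∫_0^1 (x^6 - 4*x^5 + 10*x^4 - 12*x^3 + 9*x^2) dx. Term by term:
    ∫_0^1 x^6 dx = 1/7;  ∫_0^1 -4*x^5 dx = -2/3;  ∫_0^1 10*x^4 dx = 2;
    ∫_0^1 -12*x^3 dx = -3;  ∫_0^1 9*x^2 dx = 3.
  Sum: 1/7 − 2/3 + 2 − 3 + 3 = 31/21.
  ∫_0^1 u'(x)^2 dx = ∫_0^1 (9*x^4 - 24*x^3 + 34*x^2 - 24*x + 9) dx. Term by term:
    ∫_0^1 9*x^4 dx = 9/5;  ∫_0^1 -24*x^3 dx = -6;  ∫_0^1 34*x^2 dx = 34/3;
    ∫_0^1 -24*x dx = -12;  ∫_0^1 9 dx = 9.
  Sum: 9/5 − 6 + 34/3 − 12 + 9 = 62/15.
Adding: ||u||_{H^1}^2 = 31/21 + 62/15 = 589/105.


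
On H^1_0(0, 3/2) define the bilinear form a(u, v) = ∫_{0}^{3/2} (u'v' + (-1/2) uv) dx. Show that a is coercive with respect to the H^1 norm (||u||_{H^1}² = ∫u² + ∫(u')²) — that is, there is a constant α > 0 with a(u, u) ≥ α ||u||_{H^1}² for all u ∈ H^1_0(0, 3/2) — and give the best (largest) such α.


α = (-9 + 8*π^2)/(2*(9 + 4*π^2))

Coercivity of a(·,·) on H^1_0(0, 3/2) means a(u, u) ≥ α ||u||_{H^1}² for every u ∈ H^1_0.
The interval has length L = 3/2, and Poincaré/coercivity depend only on L. Here a(u, u) = ∫(u')² + (-1/2)·∫u².
Here c = -1/2 < 0 with |c| < (π/L)² = 4*π^2/9, so coercivity still holds. The condition a(u,u) ≥ α||u||_{H^1}² reads (1−α)∫(u')² ≥ (α−c)∫u². Any admissible α is ≤ 1 (rapidly oscillating u have ∫u²/∫(u')² → 0), and α = 1 would force 0 ≥ (1−c)∫u², impossible since c < 1; so 1−α > 0. By the sharp Poincaré inequality on H^1_0 of an interval of length L, ∫(u')² ≥ (π/L)²∫u² with equality for the first sine mode sin(π(x−x₀)/L) (x₀ the left endpoint), so the inequality holds for all u iff (1−α)(π/L)² ≥ α − c, i.e. α ≤ ((π/L)² + c)/((π/L)² + 1) = (1 + c(L/π)²)/(1 + (L/π)²). (Direct route, valid since c ≤ 0: Poincaré gives c∫u² ≥ c(L/π)²∫(u')², so a(u,u) ≥ (1 + c(L/π)²)∫(u')², while ||u||_{H^1}² ≤ (1 + (L/π)²)∫(u')²; dividing yields the same α.) With (π/L)² = 4*π^2/9 and c = -1/2, the largest admissible constant is α = ((π/L)² + c)/((π/L)² + 1).
Simplifying, α = (-9 + 8*π^2)/(2*(9 + 4*π^2)).
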